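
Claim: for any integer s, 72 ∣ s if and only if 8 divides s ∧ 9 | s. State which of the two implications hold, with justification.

(⟸) Suppose 8 ∣ s and 9 ∣ s. Any common multiple of 8 and 9 is a multiple of their lcm; here gcd(8, 9) = 1, so lcm(8, 9) = 8·9 = 72, so 72 ∣ s.

(⟹) If 72 ∣ s, write s = 72q. Since 72 = 9·8, s = 8·(9q), so 8 ∣ s; and since 72 = 8·9, s = 9·(8q), so 9 ∣ s.

Both directions hold.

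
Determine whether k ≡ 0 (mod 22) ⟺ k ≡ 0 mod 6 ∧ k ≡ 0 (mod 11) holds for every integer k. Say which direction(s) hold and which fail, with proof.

(⇒) This fails: k = 44 gives 44 ≡ 0 (mod 22) but 44 ≡ 2 (mod 6), so the conjunction on the right does not hold.

(⇐) Conversely, if k ≡ 0 (mod 6) and k ≡ 0 (mod 11), then by the Chinese remainder theorem k ≡ 0 (mod 66). Since 0 ≡ 0 (mod 22) and 22 ∣ 66, we get k ≡ 0 (mod 22).

Only the reverse direction holds.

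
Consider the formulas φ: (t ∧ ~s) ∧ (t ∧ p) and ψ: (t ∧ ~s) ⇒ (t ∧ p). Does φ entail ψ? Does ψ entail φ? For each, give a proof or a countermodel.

(→) Assume the antecedent. If p is true, (t ∧ ~s) ⇒ (t ∧ p) reduces to true regardless of the other variables. If p is false, the antecedent cannot hold. Either way (t ∧ ~s) ⇒ (t ∧ p) holds.

(←) This fails. Under p = F, t = F, s = F, the left side is false but the right side is true.

Only the forward implication holds.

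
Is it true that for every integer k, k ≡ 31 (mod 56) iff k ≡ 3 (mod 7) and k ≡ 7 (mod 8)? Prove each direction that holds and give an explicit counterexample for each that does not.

Both implications hold.

(⟹) Suppose k ≡ 31 (mod 56); write k = 56j + 31. Since 7 ∣ 56, reducing mod 7 gives k ≡ 31 ≡ 3 (mod 7); since 8 ∣ 56, reducing mod 8 gives k ≡ 31 ≡ 7 (mod 8).

(⟸) Conversely, if k ≡ 3 (mod 7) and k ≡ 7 (mod 8), then by the Chinese remainder theorem k ≡ 31 (mod 56). This is exactly k ≡ 31 (mod 56).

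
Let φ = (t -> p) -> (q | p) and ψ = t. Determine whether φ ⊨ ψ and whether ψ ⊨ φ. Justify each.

Not equivalent: only (⇐) holds.

[⇒] This fails. Under q = T, t = F, p = F, the left side is true but the right side is false.

[⇐] Assume the antecedent. If q is true, (t -> p) -> (q | p) reduces to true regardless of the other variables. If q is false, the antecedent forces (q = F, t = T, p = F) or (q = F, t = T, p = T), and (t -> p) -> (q | p) holds there. Either way (t -> p) -> (q | p) holds.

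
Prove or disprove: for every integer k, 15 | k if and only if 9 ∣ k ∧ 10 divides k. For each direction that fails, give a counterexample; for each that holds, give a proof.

The forward direction fails; the converse holds.

(←) Suppose 9 ∣ k and 10 ∣ k. Any common multiple of 9 and 10 is a multiple of their lcm; here gcd(9, 10) = 1, so lcm(9, 10) = 9·10 = 90, so 90 ∣ k. Since 15 ∣ 90, it follows that 15 ∣ k.

(→) This fails: take k = 15. Certainly 15 ∣ 15, but 9 ∤ 15.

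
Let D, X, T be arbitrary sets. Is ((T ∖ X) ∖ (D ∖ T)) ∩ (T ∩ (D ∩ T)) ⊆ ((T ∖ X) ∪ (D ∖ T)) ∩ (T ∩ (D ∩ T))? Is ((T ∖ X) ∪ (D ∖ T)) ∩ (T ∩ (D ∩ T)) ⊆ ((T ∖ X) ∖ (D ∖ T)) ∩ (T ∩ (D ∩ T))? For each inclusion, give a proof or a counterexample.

Both inclusions hold; the sets are equal.

(⟹) Let x ∈ ((T ∖ X) ∖ (D ∖ T)) ∩ (T ∩ (D ∩ T)). Then x ∈ D ∩ T and x ∉ X, from which x ∈ ((T ∖ X) ∪ (D ∖ T)) ∩ (T ∩ (D ∩ T)).

(⟸) Let x ∈ ((T ∖ X) ∪ (D ∖ T)) ∩ (T ∩ (D ∩ T)). Then x ∈ D ∩ T and x ∉ X, from which x ∈ ((T ∖ X) ∖ (D ∖ T)) ∩ (T ∩ (D ∩ T)).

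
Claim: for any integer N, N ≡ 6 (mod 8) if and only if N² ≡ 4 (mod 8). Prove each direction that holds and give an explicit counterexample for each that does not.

(→) Suppose N ≡ 6 (mod 8). Write N = 8j + 6. Then (8j + 6)² = 64j² + 96j + 36 = 8(8j² + 12j + 4) + 4, so N² ≡ 4 (mod 8).

(←) This fails: take N = 2. Then 2² = 4 ≡ 4 (mod 8), yet 2 ≡ 2 (mod 8), not 6.

(⇒) holds; (⇐) fails.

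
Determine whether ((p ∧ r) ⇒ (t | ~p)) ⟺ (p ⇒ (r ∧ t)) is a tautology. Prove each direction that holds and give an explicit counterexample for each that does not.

Only the converse holds.

(⟹) This fails. Under r = F, p = T, t = F, the left side is true but the right side is false.

(⟸) Assume the antecedent. If p is true, the antecedent forces (r = T, p = T, t = T), and (p ∧ r) ⇒ (t | ~p) holds there. If p is false, (p ∧ r) ⇒ (t | ~p) reduces to true regardless of the other variables. Either way (p ∧ r) ⇒ (t | ~p) holds.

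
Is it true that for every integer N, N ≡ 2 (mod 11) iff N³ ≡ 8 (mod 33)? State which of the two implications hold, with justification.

Only the reverse direction holds.

(→) This fails: take N = 13. Then 13 ≡ 2 (mod 11), but 13³ = 2197 ≡ 19 (mod 33), not 8.

(←) Conversely, the residues r modulo 33 with r³ ≡ 8 (mod 33) are exactly {2}, and each is ≡ 2 (mod 11).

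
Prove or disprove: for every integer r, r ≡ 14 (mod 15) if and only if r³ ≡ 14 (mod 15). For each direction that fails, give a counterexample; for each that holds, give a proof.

Forward direction. Suppose r ≡ 14 (mod 15). Write r = 15j + 14. Then (15j + 14)³ = 3375j³ + 9450j² + 8820j + 2744 = 15(225j³ + 630j² + 588j + 182) + 14, so r³ ≡ 14 (mod 15).

Converse. Suppose r³ ≡ 14 (mod 15). The only residue r in {0, …, 14} with r³ ≡ 14 (mod 15) is r = 14, so r ≡ 14 (mod 15).

Both directions hold.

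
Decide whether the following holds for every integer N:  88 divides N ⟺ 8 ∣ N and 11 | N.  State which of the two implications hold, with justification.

(→) If 88 ∣ N, write N = 88q. Since 88 = 11·8, N = 8·(11q), so 8 ∣ N; and since 88 = 8·11, N = 11·(8q), so 11 ∣ N.

(←) Suppose 8 ∣ N and 11 ∣ N. Any common multiple of 8 and 11 is a multiple of their lcm; here gcd(8, 11) = 1, so lcm(8, 11) = 8·11 = 88, so 88 ∣ N.

Both directions hold; the statement is true.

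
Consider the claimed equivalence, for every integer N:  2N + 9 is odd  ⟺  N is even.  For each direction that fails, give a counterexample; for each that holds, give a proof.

Only the converse holds.

[⇐] Suppose N is even. Since 2 is even, 2N is even for every N, so 2N + 9 has the same parity as 9, which is odd. Hence 2N + 9 is odd.

[⇒] This fails: take N = 1. Then 2N + 9 = 11, which is odd, yet N = 1 is odd, not even.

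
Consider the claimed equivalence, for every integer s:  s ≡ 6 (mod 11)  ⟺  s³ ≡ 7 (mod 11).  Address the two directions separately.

(→) Suppose s ≡ 6 (mod 11). Write s = 11j + 6. Then (11j + 6)³ = 1331j³ + 2178j² + 1188j + 216 = 11(121j³ + 198j² + 108j + 19) + 7, so s³ ≡ 7 (mod 11).

(←) For the converse, argue contrapositively. If s ≢ 6 (mod 11), then s is congruent to one of 0, 1, 2, 3, 4, 5, 7, 8, 9, 10 modulo 11, and these give s³ ≡ 0, 1, 8, 5, 9, 4, 2, 6, 3, 10 respectively — never 7.

Both directions hold; the statement is true.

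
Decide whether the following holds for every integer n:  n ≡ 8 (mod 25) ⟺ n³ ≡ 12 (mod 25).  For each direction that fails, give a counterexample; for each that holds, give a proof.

[⇒] Suppose n ≡ 8 (mod 25). Write n = 25j + 8. Then (25j + 8)³ = 15625j³ + 15000j² + 4800j + 512 = 25(625j³ + 600j² + 192j + 20) + 12, so n³ ≡ 12 (mod 25).

[⇐] Conversely, suppose n³ ≡ 12 (mod 25). The only residue r in {0, …, 24} with r³ ≡ 12 (mod 25) is r = 8, so n ≡ 8 (mod 25).

The biconditional holds.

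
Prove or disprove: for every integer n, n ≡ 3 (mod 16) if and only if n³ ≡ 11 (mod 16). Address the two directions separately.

(⟹) Suppose n ≡ 3 (mod 16). Write n = 16j + 3. Then (16j + 3)³ = 4096j³ + 2304j² + 432j + 27 = 16(256j³ + 144j² + 27j + 1) + 11, so n³ ≡ 11 (mod 16).

(⟸) Conversely, suppose n³ ≡ 11 (mod 16). The only residue r in {0, …, 15} with r³ ≡ 11 (mod 16) is r = 3, so n ≡ 3 (mod 16).

Equivalent; both directions hold.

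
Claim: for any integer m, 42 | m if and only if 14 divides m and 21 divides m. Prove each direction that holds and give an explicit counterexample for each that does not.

(⇒) If 42 ∣ m, write m = 42q. Since 42 = 3·14, m = 14·(3q), so 14 ∣ m; and since 42 = 2·21, m = 21·(2q), so 21 ∣ m.

(⇐) Suppose 14 ∣ m and 21 ∣ m. Any common multiple of 14 and 21 is a multiple of their lcm; here lcm(14, 21) = 14·21/gcd(14, 21) = 294/7 = 42, so 42 ∣ m.

The biconditional holds.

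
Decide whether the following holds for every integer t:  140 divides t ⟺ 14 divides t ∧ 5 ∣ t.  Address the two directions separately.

(⇒) holds; (⇐) fails.

(→) If 140 ∣ t, write t = 140q. Since 140 = 10·14, t = 14·(10q), so 14 ∣ t; and since 140 = 28·5, t = 5·(28q), so 5 ∣ t.

(←) This fails: take t = 70. Both 14 ∣ 70 and 5 ∣ 70, yet 70 is not a multiple of 140 (since 70 = 0·140 + 70), so 140 ∤ 70.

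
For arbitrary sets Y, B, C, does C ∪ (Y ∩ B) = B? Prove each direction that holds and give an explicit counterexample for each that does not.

(⊆) fails and (⊇) fails.

(⟹) This inclusion fails. Take Y = ∅, B = ∅, C = {1}; then 1 ∈ C ∪ (Y ∩ B) but 1 ∉ B.

(⟸) This inclusion fails. Take Y = ∅, B = {1}, C = ∅; then 1 ∈ B but 1 ∉ C ∪ (Y ∩ B).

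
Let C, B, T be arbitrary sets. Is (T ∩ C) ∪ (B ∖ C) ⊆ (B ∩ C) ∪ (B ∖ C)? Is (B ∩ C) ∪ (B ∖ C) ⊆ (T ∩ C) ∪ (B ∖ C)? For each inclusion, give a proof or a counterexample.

Both inclusions fail.

(⟹) This inclusion fails. Take C = {1}, B = ∅, T = {1}; then 1 ∈ (T ∩ C) ∪ (B ∖ C) but 1 ∉ (B ∩ C) ∪ (B ∖ C).

(⟸) This inclusion fails. Take C = {1}, B = {1}, T = ∅; then 1 ∈ (B ∩ C) ∪ (B ∖ C) but 1 ∉ (T ∩ C) ∪ (B ∖ C).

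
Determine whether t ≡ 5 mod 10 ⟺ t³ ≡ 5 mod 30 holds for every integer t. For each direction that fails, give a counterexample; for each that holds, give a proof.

(⇒) fails; (⇐) holds.

(⟹) This fails: take t = 15. Then 15 ≡ 5 (mod 10), but 15³ = 3375 ≡ 15 (mod 30), not 5.

(⟸) Conversely, the residues r modulo 30 with r³ ≡ 5 (mod 30) are exactly {5}, and each is ≡ 5 (mod 10).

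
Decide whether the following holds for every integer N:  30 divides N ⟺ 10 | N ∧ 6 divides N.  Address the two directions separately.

Both implications hold.

(→) If 30 ∣ N, write N = 30q. Since 30 = 3·10, N = 10·(3q), so 10 ∣ N; and since 30 = 5·6, N = 6·(5q), so 6 ∣ N.

(←) Suppose 10 ∣ N and 6 ∣ N. Any common multiple of 10 and 6 is a multiple of their lcm; here lcm(10, 6) = 10·6/gcd(10, 6) = 60/2 = 30, so 30 ∣ N.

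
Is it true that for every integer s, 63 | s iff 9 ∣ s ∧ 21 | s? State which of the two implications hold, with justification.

(⇐) Suppose 9 ∣ s and 21 ∣ s. Any common multiple of 9 and 21 is a multiple of their lcm; here lcm(9, 21) = 9·21/gcd(9, 21) = 189/3 = 63, so 63 ∣ s.

(⇒) If 63 ∣ s, write s = 63q. Since 63 = 7·9, s = 9·(7q), so 9 ∣ s; and since 63 = 3·21, s = 21·(3q), so 21 ∣ s.

Both implications hold.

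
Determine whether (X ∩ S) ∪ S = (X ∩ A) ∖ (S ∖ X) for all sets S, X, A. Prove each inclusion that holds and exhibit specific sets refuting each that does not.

(⊆) fails and (⊇) fails.

(⟹) This inclusion fails. Take S = {1}, X = ∅, A = ∅; then 1 ∈ (X ∩ S) ∪ S but 1 ∉ (X ∩ A) ∖ (S ∖ X).

(⟸) This inclusion fails. Take S = ∅, X = {1}, A = {1}; then 1 ∈ (X ∩ A) ∖ (S ∖ X) but 1 ∉ (X ∩ S) ∪ S.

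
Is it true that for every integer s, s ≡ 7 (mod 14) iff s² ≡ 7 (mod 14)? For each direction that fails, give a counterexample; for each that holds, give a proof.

The biconditional holds.

[⇒] Suppose s ≡ 7 (mod 14). Write s = 14j + 7. Then (14j + 7)² = 196j² + 196j + 49 = 14(14j² + 14j + 3) + 7, so s² ≡ 7 (mod 14).

[⇐] Conversely, suppose s² ≡ 7 (mod 14). The only residue r in {0, …, 13} with r² ≡ 7 (mod 14) is r = 7, so s ≡ 7 (mod 14).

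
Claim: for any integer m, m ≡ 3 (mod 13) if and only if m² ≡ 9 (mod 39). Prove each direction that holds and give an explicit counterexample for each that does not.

Both directions fail.

(⟹) This fails: take m = 16. Then 16 ≡ 3 (mod 13), but 16² = 256 ≡ 22 (mod 39), not 9.

(⟸) This fails: take m = 36. Then 36² = 1296 ≡ 9 (mod 39), yet 36 ≡ 10 (mod 13), not 3.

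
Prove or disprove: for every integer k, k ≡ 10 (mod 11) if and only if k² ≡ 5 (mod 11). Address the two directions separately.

(⟹) This fails: take k = 10. Then 10 ≡ 10 (mod 11), but 10² = 100 ≡ 1 (mod 11), not 5.

(⟸) This fails: take k = 4. Then 4² = 16 ≡ 5 (mod 11), yet 4 ≡ 4 (mod 11), not 10.

(⇒) fails and (⇐) fails.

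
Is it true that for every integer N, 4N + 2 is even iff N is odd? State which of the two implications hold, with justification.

The forward direction fails; the converse holds.

(⟹) This fails: take N = 0. Then 4N + 2 = 2, which is even, yet N = 0 is even, not odd.

(⟸) Suppose N is odd. Since 4 is even, 4N is even for every N, so 4N + 2 has the same parity as 2, which is even. Hence 4N + 2 is even.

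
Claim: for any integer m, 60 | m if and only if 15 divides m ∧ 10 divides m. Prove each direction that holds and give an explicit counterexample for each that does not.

Only the forward direction holds.

[⇒] If 60 ∣ m, write m = 60q. Since 60 = 4·15, m = 15·(4q), so 15 ∣ m; and since 60 = 6·10, m = 10·(6q), so 10 ∣ m.

[⇐] This fails: take m = 30. Both 15 ∣ 30 and 10 ∣ 30, yet 30 is not a multiple of 60 (since 30 = 0·60 + 30), so 60 ∤ 30.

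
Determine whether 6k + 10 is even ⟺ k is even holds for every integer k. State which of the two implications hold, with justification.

Only the reverse direction holds.

Forward direction. This fails: take k = 7. Then 6k + 10 = 52, which is even, yet k = 7 is odd, not even.

Converse. Suppose k is even. Since 6 is even, 6k is even for every k, so 6k + 10 has the same parity as 10, which is even. Hence 6k + 10 is even.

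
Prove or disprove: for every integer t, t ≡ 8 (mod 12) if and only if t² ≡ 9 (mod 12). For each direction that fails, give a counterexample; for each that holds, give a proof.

(⟹) This fails: take t = 8. Then 8 ≡ 8 (mod 12), but 8² = 64 ≡ 4 (mod 12), not 9.

(⟸) This fails: take t = 3. Then 3² = 9 ≡ 9 (mod 12), yet 3 ≡ 3 (mod 12), not 8.

Neither implication holds.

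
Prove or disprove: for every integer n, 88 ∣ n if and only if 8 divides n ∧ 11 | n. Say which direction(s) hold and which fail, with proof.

Both directions hold.

(⇒) If 88 ∣ n, write n = 88q. Since 88 = 11·8, n = 8·(11q), so 8 ∣ n; and since 88 = 8·11, n = 11·(8q), so 11 ∣ n.

(⇐) Suppose 8 ∣ n and 11 ∣ n. Any common multiple of 8 and 11 is a multiple of their lcm; here gcd(8, 11) = 1, so lcm(8, 11) = 8·11 = 88, so 88 ∣ n.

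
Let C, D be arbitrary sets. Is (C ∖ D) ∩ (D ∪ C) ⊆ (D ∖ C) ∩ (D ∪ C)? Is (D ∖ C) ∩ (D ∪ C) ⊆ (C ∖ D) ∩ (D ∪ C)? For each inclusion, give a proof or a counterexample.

Forward inclusion. This inclusion fails. Take C = {1}, D = ∅; then 1 ∈ (C ∖ D) ∩ (D ∪ C) but 1 ∉ (D ∖ C) ∩ (D ∪ C).

Reverse inclusion. This inclusion fails. Take C = ∅, D = {1}; then 1 ∈ (D ∖ C) ∩ (D ∪ C) but 1 ∉ (C ∖ D) ∩ (D ∪ C).

Neither inclusion holds.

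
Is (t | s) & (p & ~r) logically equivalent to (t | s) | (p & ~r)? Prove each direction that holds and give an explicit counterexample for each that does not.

Forward direction. Assume the antecedent. If s is true, (t | s) | (p & ~r) reduces to true regardless of the other variables. If s is false, the antecedent forces (p = T, r = F, s = F, t = T), and (t | s) | (p & ~r) holds there. Either way (t | s) | (p & ~r) holds.

Converse. This fails. Under p = T, r = F, s = F, t = F, the left side is false but the right side is true.

(⇒) holds; (⇐) fails.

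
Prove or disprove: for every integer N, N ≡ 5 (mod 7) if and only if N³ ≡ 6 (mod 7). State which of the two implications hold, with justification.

Only the forward implication holds.

(⟹) Suppose N ≡ 5 (mod 7). Write N = 7j + 5. Then (7j + 5)³ = 343j³ + 735j² + 525j + 125 = 7(49j³ + 105j² + 75j + 17) + 6, so N³ ≡ 6 (mod 7).

(⟸) This fails: take N = 3. Then 3³ = 27 ≡ 6 (mod 7), yet 3 ≡ 3 (mod 7), not 5.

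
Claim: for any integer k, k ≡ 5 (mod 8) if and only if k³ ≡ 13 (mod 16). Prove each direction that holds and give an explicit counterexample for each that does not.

Only the converse holds.

(→) This fails: take k = 13. Then 13 ≡ 5 (mod 8), but 13³ = 2197 ≡ 5 (mod 16), not 13.

(←) Conversely, the residues r modulo 16 with r³ ≡ 13 (mod 16) are exactly {5}, and each is ≡ 5 (mod 8).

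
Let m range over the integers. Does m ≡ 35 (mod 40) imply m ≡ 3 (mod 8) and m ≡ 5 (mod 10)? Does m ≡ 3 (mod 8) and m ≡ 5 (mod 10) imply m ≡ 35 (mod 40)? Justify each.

Both directions hold; the statement is true.

(⟸) If m ≡ 3 (mod 8) and m ≡ 5 (mod 10), then by the Chinese remainder theorem m ≡ 35 (mod 40). This is exactly m ≡ 35 (mod 40).

(⟹) Suppose m ≡ 35 (mod 40); write m = 40j + 35. Since 8 ∣ 40, reducing mod 8 gives m ≡ 35 ≡ 3 (mod 8); since 10 ∣ 40, reducing mod 10 gives m ≡ 35 ≡ 5 (mod 10).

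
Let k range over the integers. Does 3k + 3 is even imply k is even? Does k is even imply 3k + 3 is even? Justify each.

[⇒] This fails: k = 1 gives 3k + 3 = 6, which is even, but 1 is odd, not even.

[⇐] This also fails: k = 6 is even, but 3k + 3 = 21 is odd, not even.

(⇒) fails and (⇐) fails.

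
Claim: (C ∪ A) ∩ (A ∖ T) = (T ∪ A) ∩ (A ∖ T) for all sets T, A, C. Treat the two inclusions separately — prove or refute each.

The two sets are equal.

(⟹) Let x ∈ (C ∪ A) ∩ (A ∖ T). Then either x ∈ A and x ∉ T, C; or x ∈ A ∩ C and x ∉ T. In each case x ∈ (T ∪ A) ∩ (A ∖ T), so (C ∪ A) ∩ (A ∖ T) ⊆ (T ∪ A) ∩ (A ∖ T).

(⟸) Let x ∈ (T ∪ A) ∩ (A ∖ T). Then either x ∈ A and x ∉ T, C; or x ∈ A ∩ C and x ∉ T. In each case x ∈ (C ∪ A) ∩ (A ∖ T), so (T ∪ A) ∩ (A ∖ T) ⊆ (C ∪ A) ∩ (A ∖ T).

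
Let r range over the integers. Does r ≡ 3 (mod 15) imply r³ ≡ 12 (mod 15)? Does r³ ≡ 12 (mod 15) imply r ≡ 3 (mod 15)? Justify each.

Both implications hold.

(←) Suppose r³ ≡ 12 (mod 15). The only residue r in {0, …, 14} with r³ ≡ 12 (mod 15) is r = 3, so r ≡ 3 (mod 15).

(→) Suppose r ≡ 3 (mod 15). Write r = 15j + 3. Then (15j + 3)³ = 3375j³ + 2025j² + 405j + 27 = 15(225j³ + 135j² + 27j + 1) + 12, so r³ ≡ 12 (mod 15).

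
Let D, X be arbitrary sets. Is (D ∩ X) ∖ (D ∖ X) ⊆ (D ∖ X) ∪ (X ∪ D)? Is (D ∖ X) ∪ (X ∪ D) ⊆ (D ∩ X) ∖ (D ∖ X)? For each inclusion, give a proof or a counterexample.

(⊆) holds; (⊇) fails.

(⟹) Let x ∈ (D ∩ X) ∖ (D ∖ X). Then x ∈ D ∩ X, from which x ∈ (D ∖ X) ∪ (X ∪ D).

(⟸) This inclusion fails. Take D = {1}, X = ∅; then 1 ∈ (D ∖ X) ∪ (X ∪ D) but 1 ∉ (D ∩ X) ∖ (D ∖ X).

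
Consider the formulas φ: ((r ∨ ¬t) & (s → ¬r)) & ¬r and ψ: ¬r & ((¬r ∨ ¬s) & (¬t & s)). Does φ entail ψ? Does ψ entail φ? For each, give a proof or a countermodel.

(⇒) This fails. Under t = F, r = F, s = F, the left side is true but the right side is false.

(⇐) Assume the antecedent. If t is true, the antecedent cannot hold. If t is false, the antecedent forces (t = F, r = F, s = T), and ((r ∨ ¬t) & (s → ¬r)) & ¬r holds there. Either way ((r ∨ ¬t) & (s → ¬r)) & ¬r holds.

(⇒) fails; (⇐) holds.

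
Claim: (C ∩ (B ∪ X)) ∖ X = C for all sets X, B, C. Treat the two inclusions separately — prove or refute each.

(⊆) Let x ∈ (C ∩ (B ∪ X)) ∖ X. Then x ∈ B ∩ C and x ∉ X, from which x ∈ C.

(⊇) This inclusion fails. Take X = ∅, B = ∅, C = {1}; then 1 ∈ C but 1 ∉ (C ∩ (B ∪ X)) ∖ X.

The sets are not equal: only the forward inclusion holds.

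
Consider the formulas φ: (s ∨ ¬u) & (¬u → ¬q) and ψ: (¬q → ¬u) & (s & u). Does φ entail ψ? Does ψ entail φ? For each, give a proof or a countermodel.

Not equivalent: only (⇐) holds.

[⇒] This fails. Under s = F, u = F, q = F, the left side is true but the right side is false.

[⇐] Assume the antecedent. If s is true, the antecedent forces (s = T, u = T, q = T), and (s ∨ ¬u) & (¬u → ¬q) holds there. If s is false, the antecedent cannot hold. Either way (s ∨ ¬u) & (¬u → ¬q) holds.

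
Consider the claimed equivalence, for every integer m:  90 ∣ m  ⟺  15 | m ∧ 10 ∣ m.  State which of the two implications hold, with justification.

(⇒) holds; (⇐) fails.

(⟹) If 90 ∣ m, write m = 90q. Since 90 = 6·15, m = 15·(6q), so 15 ∣ m; and since 90 = 9·10, m = 10·(9q), so 10 ∣ m.

(⟸) This fails: take m = 30. Both 15 ∣ 30 and 10 ∣ 30, yet 30 is not a multiple of 90 (since 30 = 0·90 + 30), so 90 ∤ 30.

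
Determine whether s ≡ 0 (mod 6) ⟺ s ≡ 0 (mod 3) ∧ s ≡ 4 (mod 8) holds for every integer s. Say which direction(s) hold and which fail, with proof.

(⟹) This fails: s = 0 gives 0 ≡ 0 (mod 6) but 0 ≡ 0 (mod 8), so the conjunction on the right does not hold.

(⟸) Conversely, if s ≡ 0 (mod 3) and s ≡ 4 (mod 8), then by the Chinese remainder theorem s ≡ 12 (mod 24). Since 12 ≡ 0 (mod 6) and 6 ∣ 24, we get s ≡ 0 (mod 6).

Not equivalent: only (⇐) holds.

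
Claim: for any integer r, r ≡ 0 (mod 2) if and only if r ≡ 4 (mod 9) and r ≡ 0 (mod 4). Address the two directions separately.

Not equivalent: only (⇐) holds.

Converse. If r ≡ 4 (mod 9) and r ≡ 0 (mod 4), then by the Chinese remainder theorem r ≡ 4 (mod 36). Since 4 ≡ 0 (mod 2) and 2 ∣ 36, we get r ≡ 0 (mod 2).

Forward direction. This fails: r = 0 gives 0 ≡ 0 (mod 2) but 0 ≡ 0 (mod 9), so the conjunction on the right does not hold.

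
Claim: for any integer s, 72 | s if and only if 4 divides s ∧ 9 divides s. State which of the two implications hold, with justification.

(⟹) If 72 ∣ s, write s = 72q. Since 72 = 18·4, s = 4·(18q), so 4 ∣ s; and since 72 = 8·9, s = 9·(8q), so 9 ∣ s.

(⟸) This fails: take s = 36. Both 4 ∣ 36 and 9 ∣ 36, yet 36 is not a multiple of 72 (since 36 = 0·72 + 36), so 72 ∤ 36.

The forward direction holds; the converse fails.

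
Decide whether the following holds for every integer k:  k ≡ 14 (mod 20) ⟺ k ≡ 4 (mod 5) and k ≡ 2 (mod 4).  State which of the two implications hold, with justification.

(⟹) Suppose k ≡ 14 (mod 20); write k = 20j + 14. Since 5 ∣ 20, reducing mod 5 gives k ≡ 14 ≡ 4 (mod 5); since 4 ∣ 20, reducing mod 4 gives k ≡ 14 ≡ 2 (mod 4).

(⟸) Conversely, if k ≡ 4 (mod 5) and k ≡ 2 (mod 4), then by the Chinese remainder theorem k ≡ 14 (mod 20). This is exactly k ≡ 14 (mod 20).

Both directions hold; the statement is true.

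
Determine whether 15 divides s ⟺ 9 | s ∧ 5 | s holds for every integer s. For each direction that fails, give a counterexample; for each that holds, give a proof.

Not equivalent: only (⇐) holds.

Forward direction. This fails: take s = 15. Certainly 15 ∣ 15, but 9 ∤ 15.

Converse. Suppose 9 ∣ s and 5 ∣ s. Any common multiple of 9 and 5 is a multiple of their lcm; here gcd(9, 5) = 1, so lcm(9, 5) = 9·5 = 45, so 45 ∣ s. Since 15 ∣ 45, it follows that 15 ∣ s.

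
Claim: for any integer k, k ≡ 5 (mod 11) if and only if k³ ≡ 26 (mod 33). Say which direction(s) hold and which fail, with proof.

(⟹) This fails: take k = 16. Then 16 ≡ 5 (mod 11), but 16³ = 4096 ≡ 4 (mod 33), not 26.

(⟸) Conversely, the residues r modulo 33 with r³ ≡ 26 (mod 33) are exactly {5}, and each is ≡ 5 (mod 11).

Only the reverse direction holds.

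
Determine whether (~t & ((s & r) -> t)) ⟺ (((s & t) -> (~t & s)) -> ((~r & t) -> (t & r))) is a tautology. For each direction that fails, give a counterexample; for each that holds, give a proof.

Forward direction. Assume the antecedent. If s is true, the consequent reduces to true regardless of the other variables. If s is false, the antecedent forces (s = F, t = F, r = F) or (s = F, t = F, r = T), and the consequent holds there. Either way the consequent holds.

Converse. This fails. Under s = T, t = T, r = F, the left side is false but the right side is true.

Only the forward direction holds.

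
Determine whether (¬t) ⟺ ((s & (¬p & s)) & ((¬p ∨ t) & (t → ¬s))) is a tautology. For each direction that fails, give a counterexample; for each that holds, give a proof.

The forward direction fails; the converse holds.

[⇒] This fails. Under t = F, s = F, p = F, the left side is true but the right side is false.

[⇐] Assume the antecedent. If t is true, the antecedent cannot hold. If t is false, ¬t reduces to true regardless of the other variables. Either way ¬t holds.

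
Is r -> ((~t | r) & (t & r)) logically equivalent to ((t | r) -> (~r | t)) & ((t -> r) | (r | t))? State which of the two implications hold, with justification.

Forward direction. Assume the antecedent. If t is true, the consequent reduces to true regardless of the other variables. If t is false, the antecedent forces (t = F, r = F), and the consequent holds there. Either way the consequent holds.

Converse. Assume the antecedent. If t is true, r -> ((~t | r) & (t & r)) reduces to true regardless of the other variables. If t is false, the antecedent forces (t = F, r = F), and r -> ((~t | r) & (t & r)) holds there. Either way r -> ((~t | r) & (t & r)) holds.

Both implications hold.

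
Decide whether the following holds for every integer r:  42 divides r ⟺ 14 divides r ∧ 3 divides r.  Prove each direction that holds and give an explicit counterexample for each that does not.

Both directions hold; the statement is true.

[⇒] If 42 ∣ r, write r = 42q. Since 42 = 3·14, r = 14·(3q), so 14 ∣ r; and since 42 = 14·3, r = 3·(14q), so 3 ∣ r.

[⇐] Suppose 14 ∣ r and 3 ∣ r. Any common multiple of 14 and 3 is a multiple of their lcm; here gcd(14, 3) = 1, so lcm(14, 3) = 14·3 = 42, so 42 ∣ r.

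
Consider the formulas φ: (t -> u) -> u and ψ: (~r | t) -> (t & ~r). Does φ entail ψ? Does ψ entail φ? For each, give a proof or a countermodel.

Neither direction holds.

[⇒] This fails. Under u = T, t = F, r = F, the left side is true but the right side is false.

[⇐] This fails. Under u = F, t = F, r = T, the left side is false but the right side is true.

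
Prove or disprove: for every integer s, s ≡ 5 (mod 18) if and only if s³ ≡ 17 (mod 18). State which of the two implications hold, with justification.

(⇒) holds; (⇐) fails.

(→) Suppose s ≡ 5 (mod 18). Write s = 18j + 5. Then (18j + 5)³ = 5832j³ + 4860j² + 1350j + 125 = 18(324j³ + 270j² + 75j + 6) + 17, so s³ ≡ 17 (mod 18).

(←) This fails: take s = 11. Then 11³ = 1331 ≡ 17 (mod 18), yet 11 ≡ 11 (mod 18), not 5.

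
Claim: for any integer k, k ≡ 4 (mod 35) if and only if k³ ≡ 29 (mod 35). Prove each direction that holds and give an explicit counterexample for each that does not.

Only the forward implication holds.

(⇒) Suppose k ≡ 4 (mod 35). Write k = 35j + 4. Then (35j + 4)³ = 42875j³ + 14700j² + 1680j + 64 = 35(1225j³ + 420j² + 48j + 1) + 29, so k³ ≡ 29 (mod 35).

(⇐) This fails: take k = 9. Then 9³ = 729 ≡ 29 (mod 35), yet 9 ≡ 9 (mod 35), not 4.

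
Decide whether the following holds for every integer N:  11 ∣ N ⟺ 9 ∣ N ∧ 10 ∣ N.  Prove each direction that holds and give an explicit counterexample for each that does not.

Neither implication holds.

[⇒] This fails: take N = 11. Certainly 11 ∣ 11, but 9 ∤ 11.

[⇐] This fails: take N = 90. Both 9 ∣ 90 and 10 ∣ 90, yet 90 is not a multiple of 11 (since 90 = 8·11 + 2), so 11 ∤ 90.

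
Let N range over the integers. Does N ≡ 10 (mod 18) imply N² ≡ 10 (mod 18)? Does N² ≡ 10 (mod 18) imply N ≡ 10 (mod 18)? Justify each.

(⇒) Suppose N ≡ 10 (mod 18). Write N = 18j + 10. Then (18j + 10)² = 324j² + 360j + 100 = 18(18j² + 20j + 5) + 10, so N² ≡ 10 (mod 18).

(⇐) This fails: take N = 8. Then 8² = 64 ≡ 10 (mod 18), yet 8 ≡ 8 (mod 18), not 10.

Only the forward direction holds.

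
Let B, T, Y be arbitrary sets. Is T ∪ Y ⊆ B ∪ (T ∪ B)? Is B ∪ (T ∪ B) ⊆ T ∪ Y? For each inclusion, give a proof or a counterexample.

(⊆) fails and (⊇) fails.

(⊆) This inclusion fails. Take B = ∅, T = ∅, Y = {1}; then 1 ∈ T ∪ Y but 1 ∉ B ∪ (T ∪ B).

(⊇) This inclusion fails. Take B = {1}, T = ∅, Y = ∅; then 1 ∈ B ∪ (T ∪ B) but 1 ∉ T ∪ Y.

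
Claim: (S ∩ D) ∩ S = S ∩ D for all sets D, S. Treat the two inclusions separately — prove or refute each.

(⊆) Let x ∈ (S ∩ D) ∩ S. Then x ∈ D ∩ S, from which x ∈ S ∩ D.

(⊇) Let x ∈ S ∩ D. Then x ∈ D ∩ S, from which x ∈ (S ∩ D) ∩ S.

Both inclusions hold; the sets are equal.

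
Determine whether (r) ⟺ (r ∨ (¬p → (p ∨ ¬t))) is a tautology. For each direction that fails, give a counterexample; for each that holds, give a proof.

The forward direction holds; the converse fails.

(⇒) Assume the antecedent. If p is true, r ∨ (¬p → (p ∨ ¬t)) reduces to true regardless of the other variables. If p is false, the antecedent forces (p = F, r = T, t = F) or (p = F, r = T, t = T), and r ∨ (¬p → (p ∨ ¬t)) holds there. Either way r ∨ (¬p → (p ∨ ¬t)) holds.

(⇐) This fails. Under p = F, r = F, t = F, the left side is false but the right side is true.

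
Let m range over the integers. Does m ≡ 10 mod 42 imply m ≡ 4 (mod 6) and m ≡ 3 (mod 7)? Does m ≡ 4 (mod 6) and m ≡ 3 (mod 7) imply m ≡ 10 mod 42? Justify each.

Both implications hold.

(→) Suppose m ≡ 10 (mod 42); write m = 42j + 10. Since 6 ∣ 42, reducing mod 6 gives m ≡ 10 ≡ 4 (mod 6); since 7 ∣ 42, reducing mod 7 gives m ≡ 10 ≡ 3 (mod 7).

(←) Conversely, if m ≡ 4 (mod 6) and m ≡ 3 (mod 7), then by the Chinese remainder theorem m ≡ 10 (mod 42). This is exactly m ≡ 10 (mod 42).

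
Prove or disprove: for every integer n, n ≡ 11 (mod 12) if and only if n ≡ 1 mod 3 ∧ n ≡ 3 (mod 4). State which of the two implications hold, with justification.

[⇒] This fails: n = 11 gives 11 ≡ 11 (mod 12) but 11 ≡ 2 (mod 3), so the conjunction on the right does not hold.

[⇐] This fails: n = 7 satisfies both congruences on the right (7 ≡ 1 mod 3 and 7 ≡ 3 mod 4) yet 7 ≡ 7 (mod 12), not 11.

Neither direction holds.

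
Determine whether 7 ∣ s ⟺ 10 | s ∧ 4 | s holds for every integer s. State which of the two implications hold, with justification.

Both directions fail.

(⟹) This fails: take s = 7. Certainly 7 ∣ 7, but 10 ∤ 7.

(⟸) This fails: take s = 20. Both 10 ∣ 20 and 4 ∣ 20, yet 20 is not a multiple of 7 (since 20 = 2·7 + 6), so 7 ∤ 20.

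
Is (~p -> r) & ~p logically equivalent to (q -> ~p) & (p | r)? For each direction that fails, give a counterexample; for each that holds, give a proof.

Only the forward implication holds.

Forward direction. Assume the antecedent. If q is true, the antecedent forces (q = T, r = T, p = F), and (q -> ~p) & (p | r) holds there. If q is false, the antecedent forces (q = F, r = T, p = F), and (q -> ~p) & (p | r) holds there. Either way (q -> ~p) & (p | r) holds.

Converse. This fails. Under q = F, r = F, p = T, the left side is false but the right side is true.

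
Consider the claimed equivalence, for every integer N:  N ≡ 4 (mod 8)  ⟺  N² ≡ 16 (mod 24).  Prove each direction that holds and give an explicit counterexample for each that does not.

Neither implication holds.

(⟹) This fails: take N = 12. Then 12 ≡ 4 (mod 8), but 12² = 144 ≡ 0 (mod 24), not 16.

(⟸) This fails: take N = 8. Then 8² = 64 ≡ 16 (mod 24), yet 8 ≡ 0 (mod 8), not 4.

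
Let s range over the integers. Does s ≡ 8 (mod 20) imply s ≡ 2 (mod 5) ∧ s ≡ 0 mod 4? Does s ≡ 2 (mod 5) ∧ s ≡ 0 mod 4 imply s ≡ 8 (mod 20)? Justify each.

Neither implication holds.

[⇒] This fails: s = 8 gives 8 ≡ 8 (mod 20) but 8 ≡ 3 (mod 5), so the conjunction on the right does not hold.

[⇐] This fails: s = 12 satisfies both congruences on the right (12 ≡ 2 mod 5 and 12 ≡ 0 mod 4) yet 12 ≡ 12 (mod 20), not 8.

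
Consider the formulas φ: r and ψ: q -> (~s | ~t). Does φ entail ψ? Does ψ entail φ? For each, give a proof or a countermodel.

(⇒) fails and (⇐) fails.

[⇒] This fails. Under t = T, s = T, r = T, q = T, the left side is true but the right side is false.

[⇐] This fails. Under t = F, s = F, r = F, q = F, the left side is false but the right side is true.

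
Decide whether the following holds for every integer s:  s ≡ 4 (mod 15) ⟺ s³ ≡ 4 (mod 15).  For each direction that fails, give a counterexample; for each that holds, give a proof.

Both implications hold.

(⇒) Suppose s ≡ 4 (mod 15). Write s = 15j + 4. Then (15j + 4)³ = 3375j³ + 2700j² + 720j + 64 = 15(225j³ + 180j² + 48j + 4) + 4, so s³ ≡ 4 (mod 15).

(⇐) Conversely, suppose s³ ≡ 4 (mod 15). The only residue r in {0, …, 14} with r³ ≡ 4 (mod 15) is r = 4, so s ≡ 4 (mod 15).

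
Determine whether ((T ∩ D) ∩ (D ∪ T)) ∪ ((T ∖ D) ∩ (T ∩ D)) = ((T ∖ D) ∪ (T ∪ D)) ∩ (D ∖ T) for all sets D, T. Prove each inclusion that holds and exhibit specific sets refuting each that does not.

(⟹) This inclusion fails. Take D = {1}, T = {1}; then 1 ∈ ((T ∩ D) ∩ (D ∪ T)) ∪ ((T ∖ D) ∩ (T ∩ D)) but 1 ∉ ((T ∖ D) ∪ (T ∪ D)) ∩ (D ∖ T).

(⟸) This inclusion fails. Take D = {1}, T = ∅; then 1 ∈ ((T ∖ D) ∪ (T ∪ D)) ∩ (D ∖ T) but 1 ∉ ((T ∩ D) ∩ (D ∪ T)) ∪ ((T ∖ D) ∩ (T ∩ D)).

Both inclusions fail.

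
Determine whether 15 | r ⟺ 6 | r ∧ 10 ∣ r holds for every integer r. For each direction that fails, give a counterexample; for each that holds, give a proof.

(⇒) This fails: take r = 15. Certainly 15 ∣ 15, but 6 ∤ 15.

(⇐) Suppose 6 ∣ r and 10 ∣ r. Any common multiple of 6 and 10 is a multiple of their lcm; here lcm(6, 10) = 6·10/gcd(6, 10) = 60/2 = 30, so 30 ∣ r. Since 15 ∣ 30, it follows that 15 ∣ r.

(⇒) fails; (⇐) holds.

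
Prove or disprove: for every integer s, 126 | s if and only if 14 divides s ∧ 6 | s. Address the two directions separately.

(⇒) If 126 ∣ s, write s = 126q. Since 126 = 9·14, s = 14·(9q), so 14 ∣ s; and since 126 = 21·6, s = 6·(21q), so 6 ∣ s.

(⇐) This fails: take s = 42. Both 14 ∣ 42 and 6 ∣ 42, yet 42 is not a multiple of 126 (since 42 = 0·126 + 42), so 126 ∤ 42.

The forward direction holds; the converse fails.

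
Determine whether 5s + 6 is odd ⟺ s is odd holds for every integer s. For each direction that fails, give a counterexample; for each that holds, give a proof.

The biconditional holds.

(⇒) Suppose 5s + 6 is odd. Since 5 is odd, 5s and s have the same parity, so 5s + 6 ≡ s + 6 (mod 2). As 6 is even, 5s + 6 is odd exactly when s is odd. Thus s is odd.

(⇐) Conversely, suppose s is odd; write s = 2j + 1. Then 5s + 6 = 5·(2j + 1) + 6 = 2·5j + 11, which is odd.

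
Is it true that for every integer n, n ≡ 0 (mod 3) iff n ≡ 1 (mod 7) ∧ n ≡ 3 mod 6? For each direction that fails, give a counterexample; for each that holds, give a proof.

The forward direction fails; the converse holds.

(⟸) If n ≡ 1 (mod 7) and n ≡ 3 (mod 6), then by the Chinese remainder theorem n ≡ 15 (mod 42). Since 15 ≡ 0 (mod 3) and 3 ∣ 42, we get n ≡ 0 (mod 3).

(⟹) This fails: n = 0 gives 0 ≡ 0 (mod 3) but 0 ≡ 0 (mod 7), so the conjunction on the right does not hold.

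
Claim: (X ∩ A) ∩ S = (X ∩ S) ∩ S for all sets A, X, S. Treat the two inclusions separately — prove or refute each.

(⊆) Let x ∈ (X ∩ A) ∩ S. Then x ∈ A ∩ X ∩ S, from which x ∈ (X ∩ S) ∩ S.

(⊇) This inclusion fails. Take A = ∅, X = {1}, S = {1}; then 1 ∈ (X ∩ S) ∩ S but 1 ∉ (X ∩ A) ∩ S.

(⊆) holds; (⊇) fails.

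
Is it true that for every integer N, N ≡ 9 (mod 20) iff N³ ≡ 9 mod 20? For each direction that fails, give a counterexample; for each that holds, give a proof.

Both directions hold.

Forward direction. Suppose N ≡ 9 (mod 20). Write N = 20j + 9. Then (20j + 9)³ = 8000j³ + 10800j² + 4860j + 729 = 20(400j³ + 540j² + 243j + 36) + 9, so N³ ≡ 9 (mod 20).

Converse. Suppose N³ ≡ 9 (mod 20). The only residue r in {0, …, 19} with r³ ≡ 9 (mod 20) is r = 9, so N ≡ 9 (mod 20).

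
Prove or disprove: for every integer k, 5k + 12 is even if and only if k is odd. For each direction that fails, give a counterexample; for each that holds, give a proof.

Neither implication holds.

(⟹) This fails: k = 6 gives 5k + 12 = 42, which is even, but 6 is even, not odd.

(⟸) This also fails: k = 5 is odd, but 5k + 12 = 37 is odd, not even.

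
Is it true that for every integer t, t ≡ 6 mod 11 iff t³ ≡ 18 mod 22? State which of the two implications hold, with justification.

(→) This fails: take t = 17. Then 17 ≡ 6 (mod 11), but 17³ = 4913 ≡ 7 (mod 22), not 18.

(←) Conversely, the residues r modulo 22 with r³ ≡ 18 (mod 22) are exactly {6}, and each is ≡ 6 (mod 11).

(⇒) fails; (⇐) holds.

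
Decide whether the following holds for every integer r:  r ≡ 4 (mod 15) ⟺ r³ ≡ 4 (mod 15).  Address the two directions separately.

Both directions hold.

(⟸) Suppose r³ ≡ 4 (mod 15). The only residue r in {0, …, 14} with r³ ≡ 4 (mod 15) is r = 4, so r ≡ 4 (mod 15).

(⟹) Suppose r ≡ 4 (mod 15). Write r = 15j + 4. Then (15j + 4)³ = 3375j³ + 2700j² + 720j + 64 = 15(225j³ + 180j² + 48j + 4) + 4, so r³ ≡ 4 (mod 15).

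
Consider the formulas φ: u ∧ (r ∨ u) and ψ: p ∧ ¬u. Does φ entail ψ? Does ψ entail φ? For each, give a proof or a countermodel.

(⟹) This fails. Under p = F, u = T, r = F, the left side is true but the right side is false.

(⟸) This fails. Under p = T, u = F, r = F, the left side is false but the right side is true.

Both directions fail.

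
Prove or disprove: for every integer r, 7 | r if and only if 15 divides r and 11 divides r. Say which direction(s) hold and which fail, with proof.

Forward direction. This fails: take r = 7. Certainly 7 ∣ 7, but 15 ∤ 7.

Converse. This fails: take r = 165. Both 15 ∣ 165 and 11 ∣ 165, yet 165 is not a multiple of 7 (since 165 = 23·7 + 4), so 7 ∤ 165.

Neither direction holds.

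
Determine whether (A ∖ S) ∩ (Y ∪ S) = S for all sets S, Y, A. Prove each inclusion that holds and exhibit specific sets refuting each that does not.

(⊆) fails and (⊇) fails.

(⊆) This inclusion fails. Take S = ∅, Y = {1}, A = {1}; then 1 ∈ (A ∖ S) ∩ (Y ∪ S) but 1 ∉ S.

(⊇) This inclusion fails. Take S = {1}, Y = ∅, A = ∅; then 1 ∈ S but 1 ∉ (A ∖ S) ∩ (Y ∪ S).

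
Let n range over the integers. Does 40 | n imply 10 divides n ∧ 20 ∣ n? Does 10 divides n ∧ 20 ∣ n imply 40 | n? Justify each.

The forward direction holds; the converse fails.

(→) If 40 ∣ n, write n = 40q. Since 40 = 4·10, n = 10·(4q), so 10 ∣ n; and since 40 = 2·20, n = 20·(2q), so 20 ∣ n.

(←) This fails: take n = 20. Both 10 ∣ 20 and 20 ∣ 20, yet 20 is not a multiple of 40 (since 20 = 0·40 + 20), so 40 ∤ 20.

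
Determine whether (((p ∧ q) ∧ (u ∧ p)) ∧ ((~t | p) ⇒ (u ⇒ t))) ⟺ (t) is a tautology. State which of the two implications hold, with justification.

Only the forward implication holds.

(→) Assume the antecedent. If t is true, t reduces to true regardless of the other variables. If t is false, the antecedent cannot hold. Either way t holds.

(←) This fails. Under t = T, u = F, p = F, q = F, the left side is false but the right side is true.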